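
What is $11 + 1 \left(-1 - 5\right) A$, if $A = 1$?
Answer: $5$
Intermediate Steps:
$11 + 1 \left(-1 - 5\right) A = 11 + 1 \left(-1 - 5\right) 1 = 11 + 1 \left(\left(-6\right) 1\right) = 11 + 1 \left(-6\right) = 11 - 6 = 5$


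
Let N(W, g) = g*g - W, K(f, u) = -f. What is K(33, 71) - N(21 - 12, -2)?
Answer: -28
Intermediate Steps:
N(W, g) = g**2 - W
K(33, 71) - N(21 - 12, -2) = -1*33 - ((-2)**2 - (21 - 12)) = -33 - (4 - 1*9) = -33 - (4 - 9) = -33 - 1*(-5) = -33 + 5 = -28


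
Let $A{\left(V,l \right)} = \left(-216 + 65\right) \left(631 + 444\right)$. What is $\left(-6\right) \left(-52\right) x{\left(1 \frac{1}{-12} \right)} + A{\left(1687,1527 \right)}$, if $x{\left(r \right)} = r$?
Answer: $-162351$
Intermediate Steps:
$A{\left(V,l \right)} = -162325$ ($A{\left(V,l \right)} = \left(-151\right) 1075 = -162325$)
$\left(-6\right) \left(-52\right) x{\left(1 \frac{1}{-12} \right)} + A{\left(1687,1527 \right)} = \left(-6\right) \left(-52\right) 1 \frac{1}{-12} - 162325 = 312 \cdot 1 \left(- \frac{1}{12}\right) - 162325 = 312 \left(- \frac{1}{12}\right) - 162325 = -26 - 162325 = -162351$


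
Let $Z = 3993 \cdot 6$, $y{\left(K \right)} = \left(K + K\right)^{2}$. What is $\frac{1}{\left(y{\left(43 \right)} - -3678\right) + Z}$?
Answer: $\frac{1}{35032} \approx 2.8545 \cdot 10^{-5}$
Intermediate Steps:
$y{\left(K \right)} = 4 K^{2}$ ($y{\left(K \right)} = \left(2 K\right)^{2} = 4 K^{2}$)
$Z = 23958$
$\frac{1}{\left(y{\left(43 \right)} - -3678\right) + Z} = \frac{1}{\left(4 \cdot 43^{2} - -3678\right) + 23958} = \frac{1}{\left(4 \cdot 1849 + 3678\right) + 23958} = \frac{1}{\left(7396 + 3678\right) + 23958} = \frac{1}{11074 + 23958} = \frac{1}{35032}$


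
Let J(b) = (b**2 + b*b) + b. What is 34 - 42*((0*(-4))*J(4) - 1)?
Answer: 76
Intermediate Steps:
J(b) = b + 2*b**2 (J(b) = (b**2 + b**2) + b = 2*b**2 + b = b + 2*b**2)
34 - 42*((0*(-4))*J(4) - 1) = 34 - 42*((0*(-4))*(4*(1 + 2*4)) - 1) = 34 - 42*(0*(4*(1 + 8)) - 1) = 34 - 42*(0*(4*9) - 1) = 34 - 42*(0*36 - 1) = 34 - 42*(0 - 1) = 34 - 42*(-1) = 34 + 42 = 76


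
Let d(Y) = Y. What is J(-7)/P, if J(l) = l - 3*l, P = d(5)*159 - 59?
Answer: 7/368 ≈ 0.019022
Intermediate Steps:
P = 736 (P = 5*159 - 59 = 795 - 59 = 736)
J(l) = -2*l
J(-7)/P = -2*(-7)/736 = 14*(1/736) = 7/368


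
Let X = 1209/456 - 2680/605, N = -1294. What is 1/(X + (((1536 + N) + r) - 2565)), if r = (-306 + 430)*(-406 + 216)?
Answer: -18392/476072845 ≈ -3.8633e-5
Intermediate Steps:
r = -23560 (r = 124*(-190) = -23560)
X = -32709/18392 (X = 1209*(1/456) - 2680*1/605 = 403/152 - 536/121 = -32709/18392 ≈ -1.7784)
1/(X + (((1536 + N) + r) - 2565)) = 1/(-32709/18392 + (((1536 - 1294) - 23560) - 2565)) = 1/(-32709/18392 + ((242 - 23560) - 2565)) = 1/(-32709/18392 + (-23318 - 2565)) = 1/(-32709/18392 - 25883) = 1/(-476072845/18392) = -18392/476072845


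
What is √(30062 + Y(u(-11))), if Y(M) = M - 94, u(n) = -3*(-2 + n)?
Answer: √30007 ≈ 173.23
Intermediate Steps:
u(n) = 6 - 3*n
Y(M) = -94 + M
√(30062 + Y(u(-11))) = √(30062 + (-94 + (6 - 3*(-11)))) = √(30062 + (-94 + (6 + 33))) = √(30062 + (-94 + 39)) = √(30062 - 55) = √30007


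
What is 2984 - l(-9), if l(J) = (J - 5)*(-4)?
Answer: 2928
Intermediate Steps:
l(J) = 20 - 4*J (l(J) = (-5 + J)*(-4) = 20 - 4*J)
2984 - l(-9) = 2984 - (20 - 4*(-9)) = 2984 - (20 + 36) = 2984 - 1*56 = 2984 - 56 = 2928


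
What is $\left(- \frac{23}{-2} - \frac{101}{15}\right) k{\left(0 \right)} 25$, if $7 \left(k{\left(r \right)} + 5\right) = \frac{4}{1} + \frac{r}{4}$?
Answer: $- \frac{22165}{42} \approx -527.74$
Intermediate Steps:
$k{\left(r \right)} = - \frac{31}{7} + \frac{r}{28}$ ($k{\left(r \right)} = -5 + \frac{\frac{4}{1} + \frac{r}{4}}{7} = -5 + \frac{4 \cdot 1 + r \frac{1}{4}}{7} = -5 + \frac{4 + \frac{r}{4}}{7} = -5 + \left(\frac{4}{7} + \frac{r}{28}\right) = - \frac{31}{7} + \frac{r}{28}$)
$\left(- \frac{23}{-2} - \frac{101}{15}\right) k{\left(0 \right)} 25 = \left(- \frac{23}{-2} - \frac{101}{15}\right) \left(- \frac{31}{7} + \frac{1}{28} \cdot 0\right) 25 = \left(\left(-23\right) \left(- \frac{1}{2}\right) - \frac{101}{15}\right) \left(- \frac{31}{7} + 0\right) 25 = \left(\frac{23}{2} - \frac{101}{15}\right) \left(- \frac{31}{7}\right) 25 = \frac{143}{30} \left(- \frac{31}{7}\right) 25 = \left(- \frac{4433}{210}\right) 25 = - \frac{22165}{42}$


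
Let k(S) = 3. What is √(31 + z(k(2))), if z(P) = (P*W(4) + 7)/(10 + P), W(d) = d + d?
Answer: √5642/13 ≈ 5.7779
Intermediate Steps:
W(d) = 2*d
z(P) = (7 + 8*P)/(10 + P) (z(P) = (P*(2*4) + 7)/(10 + P) = (P*8 + 7)/(10 + P) = (8*P + 7)/(10 + P) = (7 + 8*P)/(10 + P))
√(31 + z(k(2))) = √(31 + (7 + 8*3)/(10 + 3)) = √(31 + (7 + 24)/13) = √(31 + (1/13)*31) = √(31 + 31/13) = √(434/13) = √5642/13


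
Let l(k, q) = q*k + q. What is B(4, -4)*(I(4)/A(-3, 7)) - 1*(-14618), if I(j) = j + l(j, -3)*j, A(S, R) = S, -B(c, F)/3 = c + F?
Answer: 14618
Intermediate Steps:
l(k, q) = q + k*q (l(k, q) = k*q + q = q + k*q)
B(c, F) = -3*F - 3*c (B(c, F) = -3*(c + F) = -3*(F + c) = -3*F - 3*c)
I(j) = j + j*(-3 - 3*j) (I(j) = j + (-3*(1 + j))*j = j + (-3 - 3*j)*j = j + j*(-3 - 3*j))
B(4, -4)*(I(4)/A(-3, 7)) - 1*(-14618) = (-3*(-4) - 3*4)*(-1*4*(2 + 3*4)/(-3)) - 1*(-14618) = (12 - 12)*(-1*4*(2 + 12)*(-1/3)) + 14618 = 0*(-1*4*14*(-1/3)) + 14618 = 0*(-56*(-1/3)) + 14618 = 0*(56/3) + 14618 = 0 + 14618 = 14618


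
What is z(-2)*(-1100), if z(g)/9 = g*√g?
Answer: 19800*I*√2 ≈ 28001.0*I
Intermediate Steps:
z(g) = 9*g^(3/2) (z(g) = 9*(g*√g) = 9*g^(3/2))
z(-2)*(-1100) = (9*(-2)^(3/2))*(-1100) = (9*(-2*I*√2))*(-1100) = -18*I*√2*(-1100) = 19800*I*√2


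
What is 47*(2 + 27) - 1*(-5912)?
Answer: 7275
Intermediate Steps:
47*(2 + 27) - 1*(-5912) = 47*29 + 5912 = 1363 + 5912 = 7275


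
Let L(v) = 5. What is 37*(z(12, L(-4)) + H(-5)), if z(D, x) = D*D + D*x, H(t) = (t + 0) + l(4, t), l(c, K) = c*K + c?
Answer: 6771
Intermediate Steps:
l(c, K) = c + K*c (l(c, K) = K*c + c = c + K*c)
H(t) = 4 + 5*t (H(t) = (t + 0) + 4*(1 + t) = t + (4 + 4*t) = 4 + 5*t)
z(D, x) = D**2 + D*x
37*(z(12, L(-4)) + H(-5)) = 37*(12*(12 + 5) + (4 + 5*(-5))) = 37*(12*17 + (4 - 25)) = 37*(204 - 21) = 37*183 = 6771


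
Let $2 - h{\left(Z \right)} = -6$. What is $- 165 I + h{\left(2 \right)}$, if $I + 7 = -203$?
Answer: $34658$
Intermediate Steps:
$I = -210$ ($I = -7 - 203 = -210$)
$h{\left(Z \right)} = 8$ ($h{\left(Z \right)} = 2 - -6 = 2 + 6 = 8$)
$- 165 I + h{\left(2 \right)} = \left(-165\right) \left(-210\right) + 8 = 34650 + 8 = 34658$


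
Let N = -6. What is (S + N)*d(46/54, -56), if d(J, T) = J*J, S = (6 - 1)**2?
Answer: 10051/729 ≈ 13.787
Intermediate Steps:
S = 25 (S = 5**2 = 25)
d(J, T) = J**2
(S + N)*d(46/54, -56) = (25 - 6)*(46/54)**2 = 19*(46*(1/54))**2 = 19*(23/27)**2 = 19*(529/729) = 10051/729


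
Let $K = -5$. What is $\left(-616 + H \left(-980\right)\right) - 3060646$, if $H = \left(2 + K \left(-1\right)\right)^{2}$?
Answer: $-3109282$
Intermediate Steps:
$H = 49$ ($H = \left(2 - -5\right)^{2} = \left(2 + 5\right)^{2} = 7^{2} = 49$)
$\left(-616 + H \left(-980\right)\right) - 3060646 = \left(-616 + 49 \left(-980\right)\right) - 3060646 = \left(-616 - 48020\right) - 3060646 = -48636 - 3060646 = -3109282$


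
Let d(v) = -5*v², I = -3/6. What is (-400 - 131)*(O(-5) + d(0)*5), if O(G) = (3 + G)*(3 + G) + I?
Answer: -3717/2 ≈ -1858.5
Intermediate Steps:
I = -½ (I = -3*⅙ = -½ ≈ -0.50000)
O(G) = -½ + (3 + G)² (O(G) = (3 + G)*(3 + G) - ½ = (3 + G)² - ½ = -½ + (3 + G)²)
(-400 - 131)*(O(-5) + d(0)*5) = (-400 - 131)*((-½ + (3 - 5)²) - 5*0²*5) = -531*((-½ + (-2)²) - 5*0*5) = -531*((-½ + 4) + 0*5) = -531*(7/2 + 0) = -531*7/2 = -3717/2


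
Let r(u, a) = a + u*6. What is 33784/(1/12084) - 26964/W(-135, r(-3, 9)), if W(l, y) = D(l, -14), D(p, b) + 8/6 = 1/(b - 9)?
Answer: 38785216836/95 ≈ 4.0827e+8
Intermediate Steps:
r(u, a) = a + 6*u
D(p, b) = -4/3 + 1/(-9 + b) (D(p, b) = -4/3 + 1/(b - 9) = -4/3 + 1/(-9 + b))
W(l, y) = -95/69 (W(l, y) = (39 - 4*(-14))/(3*(-9 - 14)) = (1/3)*(39 + 56)/(-23) = (1/3)*(-1/23)*95 = -95/69)
33784/(1/12084) - 26964/W(-135, r(-3, 9)) = 33784/(1/12084) - 26964/(-95/69) = 33784/(1/12084) - 26964*(-69/95) = 33784*12084 + 1860516/95 = 408245856 + 1860516/95 = 38785216836/95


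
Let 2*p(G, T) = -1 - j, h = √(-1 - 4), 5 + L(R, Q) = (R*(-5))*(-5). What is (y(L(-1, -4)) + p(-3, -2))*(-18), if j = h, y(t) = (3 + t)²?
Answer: -13113 + 9*I*√5 ≈ -13113.0 + 20.125*I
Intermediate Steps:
L(R, Q) = -5 + 25*R (L(R, Q) = -5 + (R*(-5))*(-5) = -5 - 5*R*(-5) = -5 + 25*R)
h = I*√5 (h = √(-5) = I*√5 ≈ 2.2361*I)
j = I*√5 ≈ 2.2361*I
p(G, T) = -½ - I*√5/2 (p(G, T) = (-1 - I*√5)/2 = -½ - I*√5/2)
(y(L(-1, -4)) + p(-3, -2))*(-18) = ((3 + (-5 + 25*(-1)))² + (-½ - I*√5/2))*(-18) = ((3 + (-5 - 25))² + (-½ - I*√5/2))*(-18) = ((3 - 30)² + (-½ - I*√5/2))*(-18) = ((-27)² + (-½ - I*√5/2))*(-18) = (729 + (-½ - I*√5/2))*(-18) = (1457/2 - I*√5/2)*(-18) = -13113 + 9*I*√5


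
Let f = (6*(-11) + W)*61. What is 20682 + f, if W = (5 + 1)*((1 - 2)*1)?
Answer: 16290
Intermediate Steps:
W = -6 (W = 6*(-1*1) = 6*(-1) = -6)
f = -4392 (f = (6*(-11) - 6)*61 = (-66 - 6)*61 = -72*61 = -4392)
20682 + f = 20682 - 4392 = 16290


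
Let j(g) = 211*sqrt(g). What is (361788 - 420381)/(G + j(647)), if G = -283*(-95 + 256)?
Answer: 2669672859/2047181882 + 12363123*sqrt(647)/2047181882 ≈ 1.4577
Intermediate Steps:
G = -45563 (G = -283*161 = -45563)
(361788 - 420381)/(G + j(647)) = (361788 - 420381)/(-45563 + 211*sqrt(647)) = -58593/(-45563 + 211*sqrt(647))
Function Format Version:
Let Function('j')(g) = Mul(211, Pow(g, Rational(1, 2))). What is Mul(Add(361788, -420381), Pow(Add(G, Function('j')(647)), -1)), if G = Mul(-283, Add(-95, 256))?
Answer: Add(Rational(2669672859, 2047181882), Mul(Rational(12363123, 2047181882), Pow(647, Rational(1, 2)))) ≈ 1.4577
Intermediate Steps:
G = -45563 (G = Mul(-283, 161) = -45563)
Mul(Add(361788, -420381), Pow(Add(G, Function('j')(647)), -1)) = Mul(Add(361788, -420381), Pow(Add(-45563, Mul(211, Pow(647, Rational(1, 2)))), -1)) = Mul(-58593, Pow(Add(-45563, Mul(211, Pow(647, Rational(1, 2)))), -1))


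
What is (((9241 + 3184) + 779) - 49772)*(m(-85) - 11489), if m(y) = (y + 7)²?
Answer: 197650040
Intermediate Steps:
m(y) = (7 + y)²
(((9241 + 3184) + 779) - 49772)*(m(-85) - 11489) = (((9241 + 3184) + 779) - 49772)*((7 - 85)² - 11489) = ((12425 + 779) - 49772)*((-78)² - 11489) = (13204 - 49772)*(6084 - 11489) = -36568*(-5405) = 197650040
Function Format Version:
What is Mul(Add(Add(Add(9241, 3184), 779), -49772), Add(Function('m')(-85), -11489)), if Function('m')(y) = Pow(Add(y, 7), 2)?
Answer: 197650040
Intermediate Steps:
Function('m')(y) = Pow(Add(7, y), 2)
Mul(Add(Add(Add(9241, 3184), 779), -49772), Add(Function('m')(-85), -11489)) = Mul(Add(Add(Add(9241, 3184), 779), -49772), Add(Pow(Add(7, -85), 2), -11489)) = Mul(Add(Add(12425, 779), -49772), Add(Pow(-78, 2), -11489)) = Mul(Add(13204, -49772), Add(6084, -11489)) = Mul(-36568, -5405) = 197650040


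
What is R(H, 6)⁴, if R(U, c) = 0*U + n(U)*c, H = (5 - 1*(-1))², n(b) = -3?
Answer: 104976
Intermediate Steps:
H = 36 (H = (5 + 1)² = 6² = 36)
R(U, c) = -3*c (R(U, c) = 0*U - 3*c = 0 - 3*c = -3*c)
R(H, 6)⁴ = (-3*6)⁴ = (-18)⁴ = 104976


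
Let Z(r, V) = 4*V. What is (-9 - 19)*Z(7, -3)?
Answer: 336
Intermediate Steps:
(-9 - 19)*Z(7, -3) = (-9 - 19)*(4*(-3)) = -28*(-12) = 336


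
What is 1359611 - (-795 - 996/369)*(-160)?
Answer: 151533433/123 ≈ 1.2320e+6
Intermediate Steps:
1359611 - (-795 - 996/369)*(-160) = 1359611 - (-795 - 996*1/369)*(-160) = 1359611 - (-795 - 332/123)*(-160) = 1359611 - (-98117)*(-160)/123 = 1359611 - 1*15698720/123 = 1359611 - 15698720/123 = 151533433/123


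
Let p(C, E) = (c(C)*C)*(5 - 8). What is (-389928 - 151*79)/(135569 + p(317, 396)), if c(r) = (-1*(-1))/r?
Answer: -401857/135566 ≈ -2.9643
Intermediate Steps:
c(r) = 1/r
p(C, E) = -3 (p(C, E) = (C/C)*(5 - 8) = 1*(-3) = -3)
(-389928 - 151*79)/(135569 + p(317, 396)) = (-389928 - 151*79)/(135569 - 3) = (-389928 - 11929)/135566 = -401857*1/135566 = -401857/135566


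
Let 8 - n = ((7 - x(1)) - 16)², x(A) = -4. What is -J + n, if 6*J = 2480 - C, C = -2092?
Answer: -779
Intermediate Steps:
J = 762 (J = (2480 - 1*(-2092))/6 = (2480 + 2092)/6 = (⅙)*4572 = 762)
n = -17 (n = 8 - ((7 - 1*(-4)) - 16)² = 8 - ((7 + 4) - 16)² = 8 - (11 - 16)² = 8 - 1*(-5)² = 8 - 1*25 = 8 - 25 = -17)
-J + n = -1*762 - 17 = -762 - 17 = -779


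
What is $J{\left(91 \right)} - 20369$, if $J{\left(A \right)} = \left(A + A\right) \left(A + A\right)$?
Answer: $12755$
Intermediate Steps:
$J{\left(A \right)} = 4 A^{2}$ ($J{\left(A \right)} = 2 A 2 A = 4 A^{2}$)
$J{\left(91 \right)} - 20369 = 4 \cdot 91^{2} - 20369 = 4 \cdot 8281 - 20369 = 33124 - 20369 = 12755$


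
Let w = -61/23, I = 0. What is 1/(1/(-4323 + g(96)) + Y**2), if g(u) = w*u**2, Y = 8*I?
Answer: -661605/23 ≈ -28765.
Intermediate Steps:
w = -61/23 (w = -61*1/23 = -61/23 ≈ -2.6522)
Y = 0 (Y = 8*0 = 0)
g(u) = -61*u**2/23
1/(1/(-4323 + g(96)) + Y**2) = 1/(1/(-4323 - 61/23*96**2) + 0**2) = 1/(1/(-4323 - 61/23*9216) + 0) = 1/(1/(-4323 - 562176/23) + 0) = 1/(1/(-661605/23) + 0) = 1/(-23/661605 + 0) = 1/(-23/661605) = -661605/23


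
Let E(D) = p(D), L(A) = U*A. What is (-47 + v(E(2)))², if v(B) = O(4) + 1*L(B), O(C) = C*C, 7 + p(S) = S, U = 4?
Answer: 2601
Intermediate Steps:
p(S) = -7 + S
L(A) = 4*A
O(C) = C²
E(D) = -7 + D
v(B) = 16 + 4*B (v(B) = 4² + 1*(4*B) = 16 + 4*B)
(-47 + v(E(2)))² = (-47 + (16 + 4*(-7 + 2)))² = (-47 + (16 + 4*(-5)))² = (-47 + (16 - 20))² = (-47 - 4)² = (-51)² = 2601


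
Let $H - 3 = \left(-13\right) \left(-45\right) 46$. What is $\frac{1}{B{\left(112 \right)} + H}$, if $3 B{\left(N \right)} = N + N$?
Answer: $\frac{3}{80963} \approx 3.7054 \cdot 10^{-5}$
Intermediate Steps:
$B{\left(N \right)} = \frac{2 N}{3}$ ($B{\left(N \right)} = \frac{N + N}{3} = \frac{2 N}{3}$)
$H = 26913$ ($H = 3 + \left(-13\right) \left(-45\right) 46 = 3 + 585 \cdot 46 = 3 + 26910 = 26913$)
$\frac{1}{B{\left(112 \right)} + H} = \frac{1}{\frac{2}{3} \cdot 112 + 26913} = \frac{1}{\frac{224}{3} + 26913} = \frac{1}{\frac{80963}{3}} = \frac{3}{80963}$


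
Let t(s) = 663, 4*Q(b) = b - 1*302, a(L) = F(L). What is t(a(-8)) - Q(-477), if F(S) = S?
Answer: 3431/4 ≈ 857.75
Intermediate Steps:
a(L) = L
Q(b) = -151/2 + b/4 (Q(b) = (b - 1*302)/4 = (b - 302)/4 = (-302 + b)/4 = -151/2 + b/4)
t(a(-8)) - Q(-477) = 663 - (-151/2 + (¼)*(-477)) = 663 - (-151/2 - 477/4) = 663 - 1*(-779/4) = 663 + 779/4 = 3431/4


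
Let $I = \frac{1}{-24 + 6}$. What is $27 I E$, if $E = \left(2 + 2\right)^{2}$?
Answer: $-24$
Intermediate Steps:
$E = 16$ ($E = 4^{2} = 16$)
$I = - \frac{1}{18}$ ($I = \frac{1}{-18} = - \frac{1}{18} \approx -0.055556$)
$27 I E = 27 \left(- \frac{1}{18}\right) 16 = \left(- \frac{3}{2}\right) 16 = -24$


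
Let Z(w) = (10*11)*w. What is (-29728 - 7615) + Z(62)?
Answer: -30523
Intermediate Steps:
Z(w) = 110*w
(-29728 - 7615) + Z(62) = (-29728 - 7615) + 110*62 = -37343 + 6820 = -30523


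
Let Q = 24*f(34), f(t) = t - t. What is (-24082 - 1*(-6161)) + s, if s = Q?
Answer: -17921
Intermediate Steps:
f(t) = 0
Q = 0 (Q = 24*0 = 0)
s = 0
(-24082 - 1*(-6161)) + s = (-24082 - 1*(-6161)) + 0 = (-24082 + 6161) + 0 = -17921 + 0 = -17921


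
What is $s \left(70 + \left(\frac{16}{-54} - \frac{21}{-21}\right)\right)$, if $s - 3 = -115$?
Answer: $- \frac{213808}{27} \approx -7918.8$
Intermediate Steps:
$s = -112$ ($s = 3 - 115 = -112$)
$s \left(70 + \left(\frac{16}{-54} - \frac{21}{-21}\right)\right) = - 112 \left(70 + \left(\frac{16}{-54} - \frac{21}{-21}\right)\right) = - 112 \left(70 + \left(16 \left(- \frac{1}{54}\right) - -1\right)\right) = - 112 \left(70 + \left(- \frac{8}{27} + 1\right)\right) = - 112 \left(70 + \frac{19}{27}\right) = \left(-112\right) \frac{1909}{27} = - \frac{213808}{27}$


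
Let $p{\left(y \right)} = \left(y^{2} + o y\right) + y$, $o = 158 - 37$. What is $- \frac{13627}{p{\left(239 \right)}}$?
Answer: $- \frac{13627}{86279} \approx -0.15794$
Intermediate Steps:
$o = 121$
$p{\left(y \right)} = y^{2} + 122 y$ ($p{\left(y \right)} = \left(y^{2} + 121 y\right) + y = y^{2} + 122 y$)
$- \frac{13627}{p{\left(239 \right)}} = - \frac{13627}{239 \left(122 + 239\right)} = - \frac{13627}{239 \cdot 361} = - \frac{13627}{86279}$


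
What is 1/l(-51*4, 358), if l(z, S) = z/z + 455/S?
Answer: 358/813 ≈ 0.44034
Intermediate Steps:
l(z, S) = 1 + 455/S
1/l(-51*4, 358) = 1/((455 + 358)/358) = 1/((1/358)*813) = 1/(813/358) = 358/813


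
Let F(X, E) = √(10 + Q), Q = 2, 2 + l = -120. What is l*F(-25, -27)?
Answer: -244*√3 ≈ -422.62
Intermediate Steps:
l = -122 (l = -2 - 120 = -122)
F(X, E) = 2*√3 (F(X, E) = √(10 + 2) = √12 = 2*√3)
l*F(-25, -27) = -244*√3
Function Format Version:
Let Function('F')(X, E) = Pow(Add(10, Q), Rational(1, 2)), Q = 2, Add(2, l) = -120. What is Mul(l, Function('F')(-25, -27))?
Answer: Mul(-244, Pow(3, Rational(1, 2))) ≈ -422.62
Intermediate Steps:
l = -122 (l = Add(-2, -120) = -122)
Function('F')(X, E) = Mul(2, Pow(3, Rational(1, 2))) (Function('F')(X, E) = Pow(Add(10, 2), Rational(1, 2)) = Pow(12, Rational(1, 2)) = Mul(2, Pow(3, Rational(1, 2))))
Mul(l, Function('F')(-25, -27)) = Mul(-122, Mul(2, Pow(3, Rational(1, 2)))) = Mul(-244, Pow(3, Rational(1, 2)))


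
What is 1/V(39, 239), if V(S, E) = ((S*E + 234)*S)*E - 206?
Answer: 1/89061949 ≈ 1.1228e-8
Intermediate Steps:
V(S, E) = -206 + E*S*(234 + E*S) (V(S, E) = ((E*S + 234)*S)*E - 206 = ((234 + E*S)*S)*E - 206 = (S*(234 + E*S))*E - 206 = E*S*(234 + E*S) - 206 = -206 + E*S*(234 + E*S))
1/V(39, 239) = 1/(-206 + 239²*39² + 234*239*39) = 1/(-206 + 57121*1521 + 2181114) = 1/(-206 + 86881041 + 2181114) = 1/89061949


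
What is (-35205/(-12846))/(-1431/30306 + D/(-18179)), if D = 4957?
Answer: -1077532683815/125777320577 ≈ -8.5670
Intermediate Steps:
(-35205/(-12846))/(-1431/30306 + D/(-18179)) = (-35205/(-12846))/(-1431/30306 + 4957/(-18179)) = (-35205*(-1/12846))/(-1431*1/30306 + 4957*(-1/18179)) = 11735/(4282*(-477/10102 - 4957/18179)) = 11735/(4282*(-58746997/183644258)) = (11735/4282)*(-183644258/58746997) = -1077532683815/125777320577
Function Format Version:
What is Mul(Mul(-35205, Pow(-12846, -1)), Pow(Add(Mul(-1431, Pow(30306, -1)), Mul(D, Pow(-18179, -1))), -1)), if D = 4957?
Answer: Rational(-1077532683815, 125777320577) ≈ -8.5670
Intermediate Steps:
Mul(Mul(-35205, Pow(-12846, -1)), Pow(Add(Mul(-1431, Pow(30306, -1)), Mul(D, Pow(-18179, -1))), -1)) = Mul(Mul(-35205, Pow(-12846, -1)), Pow(Add(Mul(-1431, Pow(30306, -1)), Mul(4957, Pow(-18179, -1))), -1)) = Mul(Mul(-35205, Rational(-1, 12846)), Pow(Add(Mul(-1431, Rational(1, 30306)), Mul(4957, Rational(-1, 18179))), -1)) = Mul(Rational(11735, 4282), Pow(Add(Rational(-477, 10102), Rational(-4957, 18179)), -1)) = Mul(Rational(11735, 4282), Pow(Rational(-58746997, 183644258), -1)) = Mul(Rational(11735, 4282), Rational(-183644258, 58746997)) = Rational(-1077532683815, 125777320577)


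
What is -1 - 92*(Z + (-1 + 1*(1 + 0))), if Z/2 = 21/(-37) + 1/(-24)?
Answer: 12332/111 ≈ 111.10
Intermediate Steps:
Z = -541/444 (Z = 2*(21/(-37) + 1/(-24)) = 2*(21*(-1/37) + 1*(-1/24)) = 2*(-21/37 - 1/24) = 2*(-541/888) = -541/444 ≈ -1.2185)
-1 - 92*(Z + (-1 + 1*(1 + 0))) = -1 - 92*(-541/444 + (-1 + 1*(1 + 0))) = -1 - 92*(-541/444 + (-1 + 1*1)) = -1 - 92*(-541/444 + (-1 + 1)) = -1 - 92*(-541/444 + 0) = -1 - 92*(-541/444) = -1 + 12443/111 = 12332/111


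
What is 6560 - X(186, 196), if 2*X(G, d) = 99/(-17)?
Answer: 223139/34 ≈ 6562.9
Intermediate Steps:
X(G, d) = -99/34 (X(G, d) = (99/(-17))/2 = (99*(-1/17))/2 = (1/2)*(-99/17) = -99/34)
6560 - X(186, 196) = 6560 - 1*(-99/34) = 6560 + 99/34 = 223139/34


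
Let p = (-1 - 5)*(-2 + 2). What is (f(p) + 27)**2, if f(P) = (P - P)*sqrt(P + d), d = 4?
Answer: 729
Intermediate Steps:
p = 0 (p = -6*0 = 0)
f(P) = 0 (f(P) = (P - P)*sqrt(P + 4) = 0*sqrt(4 + P) = 0)
(f(p) + 27)**2 = (0 + 27)**2 = 27**2 = 729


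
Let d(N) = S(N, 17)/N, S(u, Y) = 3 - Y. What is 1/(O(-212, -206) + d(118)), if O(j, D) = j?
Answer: -59/12515 ≈ -0.0047143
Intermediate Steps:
d(N) = -14/N (d(N) = (3 - 1*17)/N = (3 - 17)/N = -14/N)
1/(O(-212, -206) + d(118)) = 1/(-212 - 14/118) = 1/(-212 - 14*1/118) = 1/(-212 - 7/59) = 1/(-12515/59) = -59/12515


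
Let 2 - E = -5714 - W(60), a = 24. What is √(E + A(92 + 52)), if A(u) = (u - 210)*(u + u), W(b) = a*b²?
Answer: 14*√373 ≈ 270.38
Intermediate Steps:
W(b) = 24*b²
E = 92116 (E = 2 - (-5714 - 24*60²) = 2 - (-5714 - 24*3600) = 2 - (-5714 - 1*86400) = 2 - (-5714 - 86400) = 2 - 1*(-92114) = 2 + 92114 = 92116)
A(u) = 2*u*(-210 + u) (A(u) = (-210 + u)*(2*u) = 2*u*(-210 + u))
√(E + A(92 + 52)) = √(92116 + 2*(92 + 52)*(-210 + (92 + 52))) = √(92116 + 2*144*(-210 + 144)) = √(92116 + 2*144*(-66)) = √(92116 - 19008) = √73108 = 14*√373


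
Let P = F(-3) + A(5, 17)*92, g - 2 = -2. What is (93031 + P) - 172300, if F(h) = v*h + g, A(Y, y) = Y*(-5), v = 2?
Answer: -81575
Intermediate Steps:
g = 0 (g = 2 - 2 = 0)
A(Y, y) = -5*Y
F(h) = 2*h (F(h) = 2*h + 0 = 2*h)
P = -2306 (P = 2*(-3) - 5*5*92 = -6 - 25*92 = -6 - 2300 = -2306)
(93031 + P) - 172300 = (93031 - 2306) - 172300 = 90725 - 172300 = -81575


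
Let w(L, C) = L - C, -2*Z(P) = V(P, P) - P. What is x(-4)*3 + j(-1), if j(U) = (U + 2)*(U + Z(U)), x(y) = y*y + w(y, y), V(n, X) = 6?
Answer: 87/2 ≈ 43.500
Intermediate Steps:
Z(P) = -3 + P/2 (Z(P) = -(6 - P)/2 = -3 + P/2)
x(y) = y² (x(y) = y*y + (y - y) = y² + 0 = y²)
j(U) = (-3 + 3*U/2)*(2 + U) (j(U) = (U + 2)*(U + (-3 + U/2)) = (2 + U)*(-3 + 3*U/2) = (-3 + 3*U/2)*(2 + U))
x(-4)*3 + j(-1) = (-4)²*3 + (-6 + (3/2)*(-1)²) = 16*3 + (-6 + (3/2)*1) = 48 + (-6 + 3/2) = 48 - 9/2 = 87/2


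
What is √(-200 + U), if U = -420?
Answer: 2*I*√155 ≈ 24.9*I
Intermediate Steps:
√(-200 + U) = √(-200 - 420) = √(-620) = 2*I*√155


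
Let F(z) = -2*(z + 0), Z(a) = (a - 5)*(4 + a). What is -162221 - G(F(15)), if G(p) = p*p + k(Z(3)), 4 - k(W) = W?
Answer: -163139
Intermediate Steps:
Z(a) = (-5 + a)*(4 + a)
k(W) = 4 - W
F(z) = -2*z
G(p) = 18 + p**2 (G(p) = p*p + (4 - (-20 + 3**2 - 1*3)) = p**2 + (4 - (-20 + 9 - 3)) = p**2 + (4 - 1*(-14)) = p**2 + (4 + 14) = p**2 + 18 = 18 + p**2)
-162221 - G(F(15)) = -162221 - (18 + (-2*15)**2) = -162221 - (18 + (-30)**2) = -162221 - (18 + 900) = -162221 - 1*918 = -162221 - 918 = -163139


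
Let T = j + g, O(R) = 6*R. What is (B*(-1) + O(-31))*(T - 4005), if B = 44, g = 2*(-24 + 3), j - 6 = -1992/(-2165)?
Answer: 402351558/433 ≈ 9.2922e+5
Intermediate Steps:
j = 14982/2165 (j = 6 - 1992/(-2165) = 6 - 1992*(-1/2165) = 6 + 1992/2165 = 14982/2165 ≈ 6.9201)
g = -42 (g = 2*(-21) = -42)
T = -75948/2165 (T = 14982/2165 - 42 = -75948/2165 ≈ -35.080)
(B*(-1) + O(-31))*(T - 4005) = (44*(-1) + 6*(-31))*(-75948/2165 - 4005) = (-44 - 186)*(-8746773/2165) = -230*(-8746773/2165) = 402351558/433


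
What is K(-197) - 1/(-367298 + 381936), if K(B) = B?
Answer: -2883687/14638 ≈ -197.00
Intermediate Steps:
K(-197) - 1/(-367298 + 381936) = -197 - 1/(-367298 + 381936) = -197 - 1/14638 = -2883687/14638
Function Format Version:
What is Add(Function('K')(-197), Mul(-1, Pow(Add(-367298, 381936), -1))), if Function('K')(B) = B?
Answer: Rational(-2883687, 14638) ≈ -197.00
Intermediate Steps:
Add(Function('K')(-197), Mul(-1, Pow(Add(-367298, 381936), -1))) = Add(-197, Mul(-1, Pow(Add(-367298, 381936), -1))) = Add(-197, Mul(-1, Pow(14638, -1))) = Add(-197, Mul(-1, Rational(1, 14638))) = Add(-197, Rational(-1, 14638)) = Rational(-2883687, 14638)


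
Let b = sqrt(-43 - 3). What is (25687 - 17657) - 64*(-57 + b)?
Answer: 11678 - 64*I*sqrt(46) ≈ 11678.0 - 434.07*I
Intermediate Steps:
b = I*sqrt(46) (b = sqrt(-46) = I*sqrt(46) ≈ 6.7823*I)
(25687 - 17657) - 64*(-57 + b) = (25687 - 17657) - 64*(-57 + I*sqrt(46)) = 8030 + (3648 - 64*I*sqrt(46)) = 11678 - 64*I*sqrt(46)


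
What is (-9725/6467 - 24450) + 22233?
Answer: -14347064/6467 ≈ -2218.5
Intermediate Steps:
(-9725/6467 - 24450) + 22233 = -158127875/6467 + 22233 = -14347064/6467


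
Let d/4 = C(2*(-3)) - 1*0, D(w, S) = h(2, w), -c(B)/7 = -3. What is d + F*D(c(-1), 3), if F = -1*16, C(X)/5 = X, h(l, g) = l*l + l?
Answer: -216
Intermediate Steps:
h(l, g) = l + l² (h(l, g) = l² + l = l + l²)
C(X) = 5*X
c(B) = 21 (c(B) = -7*(-3) = 21)
D(w, S) = 6 (D(w, S) = 2*(1 + 2) = 2*3 = 6)
d = -120 (d = 4*(5*(2*(-3)) - 1*0) = 4*(5*(-6) + 0) = 4*(-30 + 0) = 4*(-30) = -120)
F = -16
d + F*D(c(-1), 3) = -120 - 16*6 = -120 - 96 = -216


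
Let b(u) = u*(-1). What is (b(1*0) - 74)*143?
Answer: -10582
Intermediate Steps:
b(u) = -u
(b(1*0) - 74)*143 = (-0 - 74)*143 = (-1*0 - 74)*143 = (0 - 74)*143 = -74*143 = -10582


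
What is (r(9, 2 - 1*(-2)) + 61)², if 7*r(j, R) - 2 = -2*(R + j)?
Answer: 162409/49 ≈ 3314.5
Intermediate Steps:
r(j, R) = 2/7 - 2*R/7 - 2*j/7 (r(j, R) = 2/7 + (-2*(R + j))/7 = 2/7 + (-2*R - 2*j)/7 = 2/7 + (-2*R/7 - 2*j/7) = 2/7 - 2*R/7 - 2*j/7)
(r(9, 2 - 1*(-2)) + 61)² = ((2/7 - 2*(2 - 1*(-2))/7 - 2/7*9) + 61)² = ((2/7 - 2*(2 + 2)/7 - 18/7) + 61)² = ((2/7 - 2/7*4 - 18/7) + 61)² = ((2/7 - 8/7 - 18/7) + 61)² = (-24/7 + 61)² = (403/7)² = 162409/49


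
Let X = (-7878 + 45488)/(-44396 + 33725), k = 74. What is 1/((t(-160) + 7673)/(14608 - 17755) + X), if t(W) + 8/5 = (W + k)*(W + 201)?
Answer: -55969395/270990389 ≈ -0.20654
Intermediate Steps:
X = -37610/10671 (X = 37610/(-10671) = 37610*(-1/10671) = -37610/10671 ≈ -3.5245)
t(W) = -8/5 + (74 + W)*(201 + W) (t(W) = -8/5 + (W + 74)*(W + 201) = -8/5 + (74 + W)*(201 + W))
1/((t(-160) + 7673)/(14608 - 17755) + X) = 1/(((74362/5 + (-160)² + 275*(-160)) + 7673)/(14608 - 17755) - 37610/10671) = 1/(((74362/5 + 25600 - 44000) + 7673)/(-3147) - 37610/10671) = 1/((-17638/5 + 7673)*(-1/3147) - 37610/10671) = 1/((20727/5)*(-1/3147) - 37610/10671) = 1/(-6909/5245 - 37610/10671) = 1/(-270990389/55969395) = -55969395/270990389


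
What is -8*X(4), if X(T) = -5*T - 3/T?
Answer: 166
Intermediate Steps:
-8*X(4) = -8*(-5*4 - 3/4) = -8*(-20 - 3*¼) = -8*(-20 - ¾) = -8*(-83/4) = 166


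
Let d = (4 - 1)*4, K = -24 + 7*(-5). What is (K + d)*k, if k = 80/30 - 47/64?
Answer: -17437/192 ≈ -90.818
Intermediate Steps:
k = 371/192 (k = 80*(1/30) - 47*1/64 = 8/3 - 47/64 = 371/192 ≈ 1.9323)
K = -59 (K = -24 - 35 = -59)
d = 12 (d = 3*4 = 12)
(K + d)*k = (-59 + 12)*(371/192) = -47*371/192 = -17437/192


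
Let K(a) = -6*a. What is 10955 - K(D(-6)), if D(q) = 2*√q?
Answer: 10955 + 12*I*√6 ≈ 10955.0 + 29.394*I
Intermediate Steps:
10955 - K(D(-6)) = 10955 - (-6)*2*√(-6) = 10955 - (-6)*2*(I*√6) = 10955 - (-6)*2*I*√6 = 10955 - (-12)*I*√6 = 10955 + 12*I*√6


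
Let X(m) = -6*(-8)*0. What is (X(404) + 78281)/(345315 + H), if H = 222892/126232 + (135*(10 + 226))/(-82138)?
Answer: 101456520752062/447549191442077 ≈ 0.22669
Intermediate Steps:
X(m) = 0 (X(m) = 48*0 = 0)
H = 1785768947/1296055502 (H = 222892*(1/126232) + (135*236)*(-1/82138) = 55723/31558 + 31860*(-1/82138) = 55723/31558 - 15930/41069 = 1785768947/1296055502 ≈ 1.3778)
(X(404) + 78281)/(345315 + H) = (0 + 78281)/(345315 + 1785768947/1296055502) = 78281/(447549191442077/1296055502) = 78281*(1296055502/447549191442077) = 101456520752062/447549191442077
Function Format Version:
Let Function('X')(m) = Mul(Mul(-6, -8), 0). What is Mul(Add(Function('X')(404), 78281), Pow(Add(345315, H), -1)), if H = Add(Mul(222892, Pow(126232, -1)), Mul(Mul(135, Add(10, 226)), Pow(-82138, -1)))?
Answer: Rational(101456520752062, 447549191442077) ≈ 0.22669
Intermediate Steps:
Function('X')(m) = 0 (Function('X')(m) = Mul(48, 0) = 0)
H = Rational(1785768947, 1296055502) (H = Add(Mul(222892, Rational(1, 126232)), Mul(Mul(135, 236), Rational(-1, 82138))) = Add(Rational(55723, 31558), Mul(31860, Rational(-1, 82138))) = Add(Rational(55723, 31558), Rational(-15930, 41069)) = Rational(1785768947, 1296055502) ≈ 1.3778)
Mul(Add(Function('X')(404), 78281), Pow(Add(345315, H), -1)) = Mul(Add(0, 78281), Pow(Add(345315, Rational(1785768947, 1296055502)), -1)) = Mul(78281, Pow(Rational(447549191442077, 1296055502), -1)) = Mul(78281, Rational(1296055502, 447549191442077)) = Rational(101456520752062, 447549191442077)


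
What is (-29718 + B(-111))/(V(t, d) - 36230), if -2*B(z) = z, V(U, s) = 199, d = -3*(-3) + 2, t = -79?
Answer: 59325/72062 ≈ 0.82325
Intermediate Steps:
d = 11 (d = 9 + 2 = 11)
B(z) = -z/2
(-29718 + B(-111))/(V(t, d) - 36230) = (-29718 - ½*(-111))/(199 - 36230) = (-29718 + 111/2)/(-36031) = -59325/2*(-1/36031) = 59325/72062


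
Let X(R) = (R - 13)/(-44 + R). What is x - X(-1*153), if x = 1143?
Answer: 225005/197 ≈ 1142.2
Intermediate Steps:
X(R) = (-13 + R)/(-44 + R)
x - X(-1*153) = 1143 - (-13 - 1*153)/(-44 - 1*153) = 1143 - (-13 - 153)/(-44 - 153) = 1143 - (-166)/(-197) = 1143 - (-1)*(-166)/197 = 1143 - 1*166/197 = 1143 - 166/197 = 225005/197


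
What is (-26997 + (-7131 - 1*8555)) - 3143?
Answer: -45826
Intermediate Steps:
(-26997 + (-7131 - 1*8555)) - 3143 = (-26997 + (-7131 - 8555)) - 3143 = (-26997 - 15686) - 3143 = -42683 - 3143 = -45826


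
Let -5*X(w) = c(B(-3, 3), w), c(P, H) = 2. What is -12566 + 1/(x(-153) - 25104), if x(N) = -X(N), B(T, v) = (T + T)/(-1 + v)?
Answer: -1577259193/125518 ≈ -12566.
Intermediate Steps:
B(T, v) = 2*T/(-1 + v) (B(T, v) = (2*T)/(-1 + v) = 2*T/(-1 + v))
X(w) = -⅖ (X(w) = -⅕*2 = -⅖)
x(N) = ⅖ (x(N) = -1*(-⅖) = ⅖)
-12566 + 1/(x(-153) - 25104) = -12566 + 1/(⅖ - 25104) = -12566 + 1/(-125518/5) = -12566 - 5/125518 = -1577259193/125518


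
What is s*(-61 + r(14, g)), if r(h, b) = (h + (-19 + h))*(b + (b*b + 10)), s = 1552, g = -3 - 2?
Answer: 324368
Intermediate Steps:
g = -5
r(h, b) = (-19 + 2*h)*(10 + b + b**2) (r(h, b) = (-19 + 2*h)*(b + (b**2 + 10)) = (-19 + 2*h)*(b + (10 + b**2)) = (-19 + 2*h)*(10 + b + b**2))
s*(-61 + r(14, g)) = 1552*(-61 + (-190 - 19*(-5) - 19*(-5)**2 + 20*14 + 2*(-5)*14 + 2*14*(-5)**2)) = 1552*(-61 + (-190 + 95 - 19*25 + 280 - 140 + 2*14*25)) = 1552*(-61 + (-190 + 95 - 475 + 280 - 140 + 700)) = 1552*(-61 + 270) = 1552*209 = 324368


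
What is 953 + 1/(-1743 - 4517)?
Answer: 5965779/6260 ≈ 953.00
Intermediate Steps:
953 + 1/(-1743 - 4517) = 953 + 1/(-6260) = 953 - 1/6260 = 5965779/6260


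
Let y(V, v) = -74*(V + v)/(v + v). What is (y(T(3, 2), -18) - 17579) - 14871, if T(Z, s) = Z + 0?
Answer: -194885/6 ≈ -32481.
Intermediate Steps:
T(Z, s) = Z
y(V, v) = -37*(V + v)/v (y(V, v) = -74*(V + v)/(2*v) = -37*(V + v)/v)
(y(T(3, 2), -18) - 17579) - 14871 = ((-37 - 37*3/(-18)) - 17579) - 14871 = ((-37 - 37*3*(-1/18)) - 17579) - 14871 = ((-37 + 37/6) - 17579) - 14871 = (-185/6 - 17579) - 14871 = -105659/6 - 14871 = -194885/6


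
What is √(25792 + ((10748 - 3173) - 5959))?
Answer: 4*√1713 ≈ 165.55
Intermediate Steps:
√(25792 + ((10748 - 3173) - 5959)) = √(25792 + (7575 - 5959)) = √(25792 + 1616) = √27408 = 4*√1713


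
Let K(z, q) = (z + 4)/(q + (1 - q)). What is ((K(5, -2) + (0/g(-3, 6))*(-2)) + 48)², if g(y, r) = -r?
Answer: 3249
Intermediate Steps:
K(z, q) = 4 + z (K(z, q) = (4 + z)/1 = (4 + z)*1 = 4 + z)
((K(5, -2) + (0/g(-3, 6))*(-2)) + 48)² = (((4 + 5) + (0/((-1*6)))*(-2)) + 48)² = ((9 + (0/(-6))*(-2)) + 48)² = ((9 + (0*(-⅙))*(-2)) + 48)² = ((9 + 0*(-2)) + 48)² = ((9 + 0) + 48)² = (9 + 48)² = 57² = 3249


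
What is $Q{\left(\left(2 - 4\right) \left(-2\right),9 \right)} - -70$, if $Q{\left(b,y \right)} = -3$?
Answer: $67$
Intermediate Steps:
$Q{\left(\left(2 - 4\right) \left(-2\right),9 \right)} - -70 = -3 - -70 = -3 + 70 = 67$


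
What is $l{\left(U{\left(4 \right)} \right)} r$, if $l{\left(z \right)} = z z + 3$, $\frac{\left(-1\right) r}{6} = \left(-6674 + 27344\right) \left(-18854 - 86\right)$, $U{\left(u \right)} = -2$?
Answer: $16442571600$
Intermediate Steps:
$r = 2348938800$ ($r = - 6 \left(-6674 + 27344\right) \left(-18854 - 86\right) = - 6 \cdot 20670 \left(-18940\right) = \left(-6\right) \left(-391489800\right) = 2348938800$)
$l{\left(z \right)} = 3 + z^{2}$ ($l{\left(z \right)} = z^{2} + 3 = 3 + z^{2}$)
$l{\left(U{\left(4 \right)} \right)} r = \left(3 + \left(-2\right)^{2}\right) 2348938800 = \left(3 + 4\right) 2348938800 = 7 \cdot 2348938800 = 16442571600$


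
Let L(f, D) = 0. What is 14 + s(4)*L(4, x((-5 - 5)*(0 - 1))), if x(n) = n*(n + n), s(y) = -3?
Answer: 14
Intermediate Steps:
x(n) = 2*n² (x(n) = n*(2*n) = 2*n²)
14 + s(4)*L(4, x((-5 - 5)*(0 - 1))) = 14 - 3*0 = 14 + 0 = 14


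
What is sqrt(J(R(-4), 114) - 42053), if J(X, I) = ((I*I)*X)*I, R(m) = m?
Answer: I*sqrt(5968229) ≈ 2443.0*I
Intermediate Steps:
J(X, I) = X*I**3 (J(X, I) = (I**2*X)*I = (X*I**2)*I = X*I**3)
sqrt(J(R(-4), 114) - 42053) = sqrt(-4*114**3 - 42053) = sqrt(-4*1481544 - 42053) = sqrt(-5926176 - 42053) = sqrt(-5968229) = I*sqrt(5968229)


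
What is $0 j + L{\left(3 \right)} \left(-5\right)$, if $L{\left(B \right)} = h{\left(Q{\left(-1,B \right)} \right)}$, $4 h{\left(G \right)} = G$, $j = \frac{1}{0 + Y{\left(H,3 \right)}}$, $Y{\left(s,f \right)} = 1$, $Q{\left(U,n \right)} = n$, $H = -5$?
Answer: $- \frac{15}{4} \approx -3.75$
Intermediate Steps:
$j = 1$ ($j = \frac{1}{0 + 1} = 1^{-1} = 1$)
$h{\left(G \right)} = \frac{G}{4}$
$L{\left(B \right)} = \frac{B}{4}$
$0 j + L{\left(3 \right)} \left(-5\right) = 0 \cdot 1 + \frac{1}{4} \cdot 3 \left(-5\right) = 0 + \frac{3}{4} \left(-5\right) = 0 - \frac{15}{4} = - \frac{15}{4}$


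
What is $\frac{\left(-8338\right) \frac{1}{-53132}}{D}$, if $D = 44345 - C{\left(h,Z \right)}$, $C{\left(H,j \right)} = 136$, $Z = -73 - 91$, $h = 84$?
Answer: $\frac{379}{106768754} \approx 3.5497 \cdot 10^{-6}$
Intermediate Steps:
$Z = -164$
$D = 44209$ ($D = 44345 - 136 = 44209$)
$\frac{\left(-8338\right) \frac{1}{-53132}}{D} = \frac{\left(-8338\right) \frac{1}{-53132}}{44209} = \left(-8338\right) \left(- \frac{1}{53132}\right) \frac{1}{44209} = \frac{4169}{26566} \cdot \frac{1}{44209} = \frac{379}{106768754}$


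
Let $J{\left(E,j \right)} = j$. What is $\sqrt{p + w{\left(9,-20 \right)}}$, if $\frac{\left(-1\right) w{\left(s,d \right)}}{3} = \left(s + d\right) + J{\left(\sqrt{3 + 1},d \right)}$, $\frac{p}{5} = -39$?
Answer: $i \sqrt{102} \approx 10.1 i$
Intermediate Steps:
$p = -195$ ($p = 5 \left(-39\right) = -195$)
$w{\left(s,d \right)} = - 6 d - 3 s$ ($w{\left(s,d \right)} = - 3 \left(\left(s + d\right) + d\right) = - 3 \left(\left(d + s\right) + d\right) = - 3 \left(s + 2 d\right) = - 6 d - 3 s$)
$\sqrt{p + w{\left(9,-20 \right)}} = \sqrt{-195 - -93} = \sqrt{-195 + \left(120 - 27\right)} = \sqrt{-195 + 93} = \sqrt{-102} = i \sqrt{102}$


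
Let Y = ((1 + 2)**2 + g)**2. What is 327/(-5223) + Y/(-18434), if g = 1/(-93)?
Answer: -9297632765/138788747253 ≈ -0.066991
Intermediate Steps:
g = -1/93 ≈ -0.010753
Y = 698896/8649 (Y = ((1 + 2)**2 - 1/93)**2 = (3**2 - 1/93)**2 = (9 - 1/93)**2 = (836/93)**2 = 698896/8649 ≈ 80.807)
327/(-5223) + Y/(-18434) = 327/(-5223) + (698896/8649)/(-18434) = 327*(-1/5223) + (698896/8649)*(-1/18434) = -109/1741 - 349448/79717833 = -9297632765/138788747253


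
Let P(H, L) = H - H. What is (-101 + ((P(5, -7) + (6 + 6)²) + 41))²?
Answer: 7056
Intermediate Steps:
P(H, L) = 0
(-101 + ((P(5, -7) + (6 + 6)²) + 41))² = (-101 + ((0 + (6 + 6)²) + 41))² = (-101 + ((0 + 12²) + 41))² = (-101 + ((0 + 144) + 41))² = (-101 + (144 + 41))² = (-101 + 185)² = 84² = 7056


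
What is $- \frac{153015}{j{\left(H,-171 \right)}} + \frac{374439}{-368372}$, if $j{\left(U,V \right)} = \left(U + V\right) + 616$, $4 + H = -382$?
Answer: $- \frac{56388533481}{21733948} \approx -2594.5$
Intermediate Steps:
$H = -386$ ($H = -4 - 382 = -386$)
$j{\left(U,V \right)} = 616 + U + V$
$- \frac{153015}{j{\left(H,-171 \right)}} + \frac{374439}{-368372} = - \frac{153015}{616 - 386 - 171} + \frac{374439}{-368372} = - \frac{153015}{59} + 374439 \left(- \frac{1}{368372}\right) = \left(-153015\right) \frac{1}{59} - \frac{374439}{368372} = - \frac{153015}{59} - \frac{374439}{368372} = - \frac{56388533481}{21733948}$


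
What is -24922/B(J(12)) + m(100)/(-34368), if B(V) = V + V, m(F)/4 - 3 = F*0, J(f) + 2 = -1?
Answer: 35688301/8592 ≈ 4153.7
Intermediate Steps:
J(f) = -3 (J(f) = -2 - 1 = -3)
m(F) = 12 (m(F) = 12 + 4*(F*0) = 12 + 4*0 = 12 + 0 = 12)
B(V) = 2*V
-24922/B(J(12)) + m(100)/(-34368) = -24922/(2*(-3)) + 12/(-34368) = -24922/(-6) + 12*(-1/34368) = -24922*(-1/6) - 1/2864 = 12461/3 - 1/2864 = 35688301/8592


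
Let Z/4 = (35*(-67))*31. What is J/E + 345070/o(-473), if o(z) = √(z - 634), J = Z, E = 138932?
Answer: -72695/34733 - 345070*I*√123/369 ≈ -2.093 - 10371.0*I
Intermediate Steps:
Z = -290780 (Z = 4*((35*(-67))*31) = 4*(-2345*31) = 4*(-72695) = -290780)
J = -290780
o(z) = √(-634 + z)
J/E + 345070/o(-473) = -290780/138932 + 345070/(√(-634 - 473)) = -290780*1/138932 + 345070/(√(-1107)) = -72695/34733 + 345070/((3*I*√123)) = -72695/34733 + 345070*(-I*√123/369) = -72695/34733 - 345070*I*√123/369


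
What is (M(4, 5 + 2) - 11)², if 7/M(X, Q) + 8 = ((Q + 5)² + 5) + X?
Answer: 2521744/21025 ≈ 119.94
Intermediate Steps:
M(X, Q) = 7/(-3 + X + (5 + Q)²) (M(X, Q) = 7/(-8 + (((Q + 5)² + 5) + X)) = 7/(-8 + (((5 + Q)² + 5) + X)) = 7/(-8 + ((5 + (5 + Q)²) + X)) = 7/(-8 + (5 + X + (5 + Q)²)) = 7/(-3 + X + (5 + Q)²))
(M(4, 5 + 2) - 11)² = (7/(-3 + 4 + (5 + (5 + 2))²) - 11)² = (7/(-3 + 4 + (5 + 7)²) - 11)² = (7/(-3 + 4 + 12²) - 11)² = (7/(-3 + 4 + 144) - 11)² = (7/145 - 11)² = (-1588/145)² = 2521744/21025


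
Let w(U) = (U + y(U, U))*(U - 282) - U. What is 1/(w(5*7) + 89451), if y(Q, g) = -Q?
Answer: 1/89416 ≈ 1.1184e-5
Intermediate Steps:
w(U) = -U (w(U) = (U - U)*(U - 282) - U = 0*(-282 + U) - U = 0 - U = -U)
1/(w(5*7) + 89451) = 1/(-5*7 + 89451) = 1/(-1*35 + 89451) = 1/(-35 + 89451) = 1/89416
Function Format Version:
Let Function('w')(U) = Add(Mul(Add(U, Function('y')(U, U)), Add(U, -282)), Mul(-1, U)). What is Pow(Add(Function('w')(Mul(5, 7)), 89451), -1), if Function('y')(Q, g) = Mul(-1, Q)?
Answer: Rational(1, 89416) ≈ 1.1184e-5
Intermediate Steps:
Function('w')(U) = Mul(-1, U) (Function('w')(U) = Add(Mul(Add(U, Mul(-1, U)), Add(U, -282)), Mul(-1, U)) = Add(Mul(0, Add(-282, U)), Mul(-1, U)) = Add(0, Mul(-1, U)) = Mul(-1, U))
Pow(Add(Function('w')(Mul(5, 7)), 89451), -1) = Pow(Add(Mul(-1, Mul(5, 7)), 89451), -1) = Pow(Add(Mul(-1, 35), 89451), -1) = Pow(Add(-35, 89451), -1) = Pow(89416, -1) = Rational(1, 89416)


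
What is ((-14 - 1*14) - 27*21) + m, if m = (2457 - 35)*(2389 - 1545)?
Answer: 2043573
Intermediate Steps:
m = 2044168 (m = 2422*844 = 2044168)
((-14 - 1*14) - 27*21) + m = ((-14 - 1*14) - 27*21) + 2044168 = ((-14 - 14) - 567) + 2044168 = (-28 - 567) + 2044168 = -595 + 2044168 = 2043573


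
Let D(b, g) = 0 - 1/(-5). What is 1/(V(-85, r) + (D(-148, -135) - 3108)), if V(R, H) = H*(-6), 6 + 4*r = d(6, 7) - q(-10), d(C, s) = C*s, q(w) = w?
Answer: -5/15884 ≈ -0.00031478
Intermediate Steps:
D(b, g) = 1/5 (D(b, g) = 0 - 1*(-1/5) = 0 + 1/5 = 1/5)
r = 23/2 (r = -3/2 + (6*7 - 1*(-10))/4 = -3/2 + (42 + 10)/4 = -3/2 + (1/4)*52 = -3/2 + 13 = 23/2 ≈ 11.500)
V(R, H) = -6*H
1/(V(-85, r) + (D(-148, -135) - 3108)) = 1/(-6*23/2 + (1/5 - 3108)) = 1/(-69 - 15539/5) = 1/(-15884/5) = -5/15884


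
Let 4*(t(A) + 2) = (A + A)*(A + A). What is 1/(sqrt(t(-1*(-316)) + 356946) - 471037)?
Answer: -471037/221875398569 - 20*sqrt(1142)/221875398569 ≈ -2.1260e-6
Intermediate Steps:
t(A) = -2 + A**2 (t(A) = -2 + ((A + A)*(A + A))/4 = -2 + ((2*A)*(2*A))/4 = -2 + (4*A**2)/4 = -2 + A**2)
1/(sqrt(t(-1*(-316)) + 356946) - 471037) = 1/(sqrt((-2 + (-1*(-316))**2) + 356946) - 471037) = 1/(sqrt((-2 + 316**2) + 356946) - 471037) = 1/(sqrt((-2 + 99856) + 356946) - 471037) = 1/(sqrt(99854 + 356946) - 471037) = 1/(sqrt(456800) - 471037) = 1/(20*sqrt(1142) - 471037) = 1/(-471037 + 20*sqrt(1142))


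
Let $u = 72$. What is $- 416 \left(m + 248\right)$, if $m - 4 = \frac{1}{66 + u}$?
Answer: $- \frac{7233616}{69} \approx -1.0484 \cdot 10^{5}$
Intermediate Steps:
$m = \frac{553}{138}$ ($m = 4 + \frac{1}{66 + 72} = 4 + \frac{1}{138} = \frac{553}{138} \approx 4.0072$)
$- 416 \left(m + 248\right) = - 416 \left(\frac{553}{138} + 248\right) = \left(-416\right) \frac{34777}{138} = - \frac{7233616}{69}$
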